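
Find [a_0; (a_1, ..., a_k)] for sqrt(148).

[12; (6, 24)]

Write x_i = (sqrt(148) + m_i)/d_i with (m_0, d_0) = (0, 1). a_0 = floor(sqrt(148)) = 12, since 12^2 = 144 <= 148 < 169 = 13^2.
Iterate m_{i+1} = d_i*a_i - m_i, d_{i+1} = (148 - m_{i+1}^2)/d_i, a_{i+1} = floor((a_0 + m_{i+1})/d_{i+1}):
  m_1 = 1*12 - 0 = 12, d_1 = (148 - 12^2)/1 = 4/1 = 4, a_1 = floor((12 + 12)/4) = 6.
  m_2 = 4*6 - 12 = 12, d_2 = (148 - 12^2)/4 = 4/4 = 1, a_2 = floor((12 + 12)/1) = 24.
  m_3 = 1*24 - 12 = 12, d_3 = (148 - 12^2)/1 = 4/1 = 4: (m_3, d_3) = (m_1, d_1) = (12, 4), so from here the quotients repeat a_1, a_2; the period length is 2.
Hence the expansion of sqrt(148) is a_0 = 12 followed by the repeating block 6, 24 (period 2).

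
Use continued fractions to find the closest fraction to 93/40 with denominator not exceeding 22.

Expand x = 93/40 as a continued fraction with the Euclidean algorithm:
  93 = 2*40 + 13, so a_0 = 2.
  40 = 3*13 + 1, so a_1 = 3.
  13 = 13*1 + 0, so a_2 = 13.
so x = [2; 3, 13].
Convergents (p_i = a_i*p_{i-1} + p_{i-2}, q_i = a_i*q_{i-1} + q_{i-2} with p_{-2}=0, p_{-1}=1, q_{-2}=1, q_{-1}=0), until the denominator exceeds 22:
  i=0: a_0=2, p_0 = 2*1 + 0 = 2, q_0 = 2*0 + 1 = 1.
  i=1: a_1=3, p_1 = 3*2 + 1 = 7, q_1 = 3*1 + 0 = 3.
  i=2: a_2=13, p_2 = 13*7 + 2 = 93, q_2 = 13*3 + 1 = 40.
q_2 = 40 > 22, so the last convergent with denominator <= 22 is p_1/q_1 = 7/3.
The closest fraction with denominator <= 22 is either p_1/q_1 or the intermediate fraction (k*p_1 + p_0)/(k*q_1 + q_0) with the largest k >= 1 whose denominator stays <= 22; these approach x as k grows, and every other convergent or intermediate fraction in range is farther away.
Largest k: floor((22 - q_0)/q_1) = floor((22 - 1)/3) = 7.
That gives (7*7 + 2)/(7*3 + 1) = 51/22.
Compare the errors: |x - 7/3| = |93*3 - 7*40|/(40*3) = 1/120, and |x - 51/22| = |93*22 - 51*40|/(40*22) = 6/880.
Cross-multiplying, 6*120 = 720 < 880 = 1*880, so 6/880 is smaller: the intermediate fraction 51/22 is closer to x than 7/3.

51/22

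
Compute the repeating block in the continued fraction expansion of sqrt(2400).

[48; (1, 96)]

Write x_i = (sqrt(2400) + m_i)/d_i with (m_0, d_0) = (0, 1). a_0 = floor(sqrt(2400)) = 48, since 48^2 = 2304 <= 2400 < 2401 = 49^2.
Iterate m_{i+1} = d_i*a_i - m_i, d_{i+1} = (2400 - m_{i+1}^2)/d_i, a_{i+1} = floor((a_0 + m_{i+1})/d_{i+1}):
  m_1 = 1*48 - 0 = 48, d_1 = (2400 - 48^2)/1 = 96/1 = 96, a_1 = floor((48 + 48)/96) = 1.
  m_2 = 96*1 - 48 = 48, d_2 = (2400 - 48^2)/96 = 96/96 = 1, a_2 = floor((48 + 48)/1) = 96.
  m_3 = 1*96 - 48 = 48, d_3 = (2400 - 48^2)/1 = 96/1 = 96: (m_3, d_3) = (m_1, d_1) = (48, 96), so from here the quotients repeat a_1, a_2; the period length is 2.
Hence the expansion of sqrt(2400) is a_0 = 48 followed by the repeating block 1, 96 (period 2).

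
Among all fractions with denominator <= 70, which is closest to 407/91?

Expand x = 407/91 as a continued fraction with the Euclidean algorithm:
  407 = 4*91 + 43, so a_0 = 4.
  91 = 2*43 + 5, so a_1 = 2.
  43 = 8*5 + 3, so a_2 = 8.
  5 = 1*3 + 2, so a_3 = 1.
  3 = 1*2 + 1, so a_4 = 1.
  2 = 2*1 + 0, so a_5 = 2.
so x = [4; 2, 8, 1, 1, 2].
Convergents (p_i = a_i*p_{i-1} + p_{i-2}, q_i = a_i*q_{i-1} + q_{i-2} with p_{-2}=0, p_{-1}=1, q_{-2}=1, q_{-1}=0), until the denominator exceeds 70:
  i=0: a_0=4, p_0 = 4*1 + 0 = 4, q_0 = 4*0 + 1 = 1.
  i=1: a_1=2, p_1 = 2*4 + 1 = 9, q_1 = 2*1 + 0 = 2.
  i=2: a_2=8, p_2 = 8*9 + 4 = 76, q_2 = 8*2 + 1 = 17.
  i=3: a_3=1, p_3 = 1*76 + 9 = 85, q_3 = 1*17 + 2 = 19.
  i=4: a_4=1, p_4 = 1*85 + 76 = 161, q_4 = 1*19 + 17 = 36.
  i=5: a_5=2, p_5 = 2*161 + 85 = 407, q_5 = 2*36 + 19 = 91.
q_5 = 91 > 70, so the last convergent with denominator <= 70 is p_4/q_4 = 161/36.
The closest fraction with denominator <= 70 is either p_4/q_4 or the intermediate fraction (k*p_4 + p_3)/(k*q_4 + q_3) with the largest k >= 1 whose denominator stays <= 70; these approach x as k grows, and every other convergent or intermediate fraction in range is farther away.
Largest k: floor((70 - q_3)/q_4) = floor((70 - 19)/36) = 1.
That gives (1*161 + 85)/(1*36 + 19) = 246/55.
Compare the errors: |x - 161/36| = |407*36 - 161*91|/(91*36) = 1/3276, and |x - 246/55| = |407*55 - 246*91|/(91*55) = 1/5005.
Cross-multiplying, 1*3276 = 3276 < 5005 = 1*5005, so 1/5005 is smaller: the intermediate fraction 246/55 is closer to x than 161/36.

246/55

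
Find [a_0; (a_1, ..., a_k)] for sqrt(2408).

[49; (14, 98)]

Write x_i = (sqrt(2408) + m_i)/d_i with (m_0, d_0) = (0, 1). a_0 = floor(sqrt(2408)) = 49, since 49^2 = 2401 <= 2408 < 2500 = 50^2.
Iterate m_{i+1} = d_i*a_i - m_i, d_{i+1} = (2408 - m_{i+1}^2)/d_i, a_{i+1} = floor((a_0 + m_{i+1})/d_{i+1}):
  m_1 = 1*49 - 0 = 49, d_1 = (2408 - 49^2)/1 = 7/1 = 7, a_1 = floor((49 + 49)/7) = 14.
  m_2 = 7*14 - 49 = 49, d_2 = (2408 - 49^2)/7 = 7/7 = 1, a_2 = floor((49 + 49)/1) = 98.
  m_3 = 1*98 - 49 = 49, d_3 = (2408 - 49^2)/1 = 7/1 = 7: (m_3, d_3) = (m_1, d_1) = (49, 7), so from here the quotients repeat a_1, a_2; the period length is 2.
Hence the expansion of sqrt(2408) is a_0 = 49 followed by the repeating block 14, 98 (period 2).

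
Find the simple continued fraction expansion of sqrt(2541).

[50; (2, 2, 4, 2, 2, 100)]

Write x_i = (sqrt(2541) + m_i)/d_i with (m_0, d_0) = (0, 1). a_0 = floor(sqrt(2541)) = 50, since 50^2 = 2500 <= 2541 < 2601 = 51^2.
Iterate m_{i+1} = d_i*a_i - m_i, d_{i+1} = (2541 - m_{i+1}^2)/d_i, a_{i+1} = floor((a_0 + m_{i+1})/d_{i+1}):
  m_1 = 1*50 - 0 = 50, d_1 = (2541 - 50^2)/1 = 41/1 = 41, a_1 = floor((50 + 50)/41) = 2.
  m_2 = 41*2 - 50 = 32, d_2 = (2541 - 32^2)/41 = 1517/41 = 37, a_2 = floor((50 + 32)/37) = 2.
  m_3 = 37*2 - 32 = 42, d_3 = (2541 - 42^2)/37 = 777/37 = 21, a_3 = floor((50 + 42)/21) = 4.
  m_4 = 21*4 - 42 = 42, d_4 = (2541 - 42^2)/21 = 777/21 = 37, a_4 = floor((50 + 42)/37) = 2.
  m_5 = 37*2 - 42 = 32, d_5 = (2541 - 32^2)/37 = 1517/37 = 41, a_5 = floor((50 + 32)/41) = 2.
  m_6 = 41*2 - 32 = 50, d_6 = (2541 - 50^2)/41 = 41/41 = 1, a_6 = floor((50 + 50)/1) = 100.
  m_7 = 1*100 - 50 = 50, d_7 = (2541 - 50^2)/1 = 41/1 = 41: (m_7, d_7) = (m_1, d_1) = (50, 41), so from here the quotients repeat a_1, ..., a_6; the period length is 6.
Hence the expansion of sqrt(2541) is a_0 = 50 followed by the repeating block 2, 2, 4, 2, 2, 100 (period 6).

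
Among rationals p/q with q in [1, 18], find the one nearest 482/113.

Expand x = 482/113 as a continued fraction with the Euclidean algorithm:
  482 = 4*113 + 30, so a_0 = 4.
  113 = 3*30 + 23, so a_1 = 3.
  30 = 1*23 + 7, so a_2 = 1.
  23 = 3*7 + 2, so a_3 = 3.
  7 = 3*2 + 1, so a_4 = 3.
  2 = 2*1 + 0, so a_5 = 2.
so x = [4; 3, 1, 3, 3, 2].
Convergents (p_i = a_i*p_{i-1} + p_{i-2}, q_i = a_i*q_{i-1} + q_{i-2} with p_{-2}=0, p_{-1}=1, q_{-2}=1, q_{-1}=0), until the denominator exceeds 18:
  i=0: a_0=4, p_0 = 4*1 + 0 = 4, q_0 = 4*0 + 1 = 1.
  i=1: a_1=3, p_1 = 3*4 + 1 = 13, q_1 = 3*1 + 0 = 3.
  i=2: a_2=1, p_2 = 1*13 + 4 = 17, q_2 = 1*3 + 1 = 4.
  i=3: a_3=3, p_3 = 3*17 + 13 = 64, q_3 = 3*4 + 3 = 15.
  i=4: a_4=3, p_4 = 3*64 + 17 = 209, q_4 = 3*15 + 4 = 49.
q_4 = 49 > 18, so the last convergent with denominator <= 18 is p_3/q_3 = 64/15.
The closest fraction with denominator <= 18 is either p_3/q_3 or the intermediate fraction (k*p_3 + p_2)/(k*q_3 + q_2) with the largest k >= 1 whose denominator stays <= 18; these approach x as k grows, and every other convergent or intermediate fraction in range is farther away.
Largest k: floor((18 - q_2)/q_3) = floor((18 - 4)/15) = 0.
Since k = 0, no intermediate fraction beyond p_3/q_3 has denominator <= 18, so the convergent 64/15 is the closest (its error is |482*15 - 64*113|/(113*15) = 2/1695).

64/15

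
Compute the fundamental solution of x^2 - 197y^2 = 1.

First expand sqrt(197) as a continued fraction. With x_i = (sqrt(197) + m_i)/d_i and (m_0, d_0) = (0, 1): a_0 = floor(sqrt(197)) = 14, since 14^2 = 196 <= 197 < 225 = 15^2.
Iterate m_{i+1} = d_i*a_i - m_i, d_{i+1} = (197 - m_{i+1}^2)/d_i, a_{i+1} = floor((a_0 + m_{i+1})/d_{i+1}):
  m_1 = 1*14 - 0 = 14, d_1 = (197 - 14^2)/1 = 1/1 = 1, a_1 = floor((14 + 14)/1) = 28.
  m_2 = 1*28 - 14 = 14, d_2 = (197 - 14^2)/1 = 1/1 = 1: (m_2, d_2) = (m_1, d_1) = (14, 1), so from here the quotient a_1 repeats; the period length is 1.
So sqrt(197) = [14; (28)] with period length k = 1.
k is odd, so (p_{k-1}, q_{k-1}) only solves x^2 - 197y^2 = -1 and the fundamental solution of x^2 - 197y^2 = 1 is (p_{2k-1}, q_{2k-1}) = (p_1, q_1); compute convergents through index 1, running through the period twice.
Convergents (p_i = a_i*p_{i-1} + p_{i-2}, q_i = a_i*q_{i-1} + q_{i-2} with p_{-2}=0, p_{-1}=1, q_{-2}=1, q_{-1}=0):
  i=0: a_0=14, p_0 = 14*1 + 0 = 14, q_0 = 14*0 + 1 = 1.
  i=1: a_1=28, p_1 = 28*14 + 1 = 393, q_1 = 28*1 + 0 = 28.
Indeed p_0^2 - 197*q_0^2 = 196 - 197 = -1, not +1.
Check: 393^2 - 197*28^2 = 154449 - 154448 = 1, so (x, y) = (393, 28) solves the equation, and by the theorem it is the least positive solution.

(x, y) = (393, 28)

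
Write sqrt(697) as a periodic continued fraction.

Write x_i = (sqrt(697) + m_i)/d_i with (m_0, d_0) = (0, 1). a_0 = floor(sqrt(697)) = 26, since 26^2 = 676 <= 697 < 729 = 27^2.
Iterate m_{i+1} = d_i*a_i - m_i, d_{i+1} = (697 - m_{i+1}^2)/d_i, a_{i+1} = floor((a_0 + m_{i+1})/d_{i+1}):
  m_1 = 1*26 - 0 = 26, d_1 = (697 - 26^2)/1 = 21/1 = 21, a_1 = floor((26 + 26)/21) = 2.
  m_2 = 21*2 - 26 = 16, d_2 = (697 - 16^2)/21 = 441/21 = 21, a_2 = floor((26 + 16)/21) = 2.
  m_3 = 21*2 - 16 = 26, d_3 = (697 - 26^2)/21 = 21/21 = 1, a_3 = floor((26 + 26)/1) = 52.
  m_4 = 1*52 - 26 = 26, d_4 = (697 - 26^2)/1 = 21/1 = 21: (m_4, d_4) = (m_1, d_1) = (26, 21), so from here the quotients repeat a_1, ..., a_3; the period length is 3.
Hence the expansion of sqrt(697) is a_0 = 26 followed by the repeating block 2, 2, 52 (period 3).

[26; (2, 2, 52)]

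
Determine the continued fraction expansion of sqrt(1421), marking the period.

Write x_i = (sqrt(1421) + m_i)/d_i with (m_0, d_0) = (0, 1). a_0 = floor(sqrt(1421)) = 37, since 37^2 = 1369 <= 1421 < 1444 = 38^2.
Iterate m_{i+1} = d_i*a_i - m_i, d_{i+1} = (1421 - m_{i+1}^2)/d_i, a_{i+1} = floor((a_0 + m_{i+1})/d_{i+1}):
  m_1 = 1*37 - 0 = 37, d_1 = (1421 - 37^2)/1 = 52/1 = 52, a_1 = floor((37 + 37)/52) = 1.
  m_2 = 52*1 - 37 = 15, d_2 = (1421 - 15^2)/52 = 1196/52 = 23, a_2 = floor((37 + 15)/23) = 2.
  m_3 = 23*2 - 15 = 31, d_3 = (1421 - 31^2)/23 = 460/23 = 20, a_3 = floor((37 + 31)/20) = 3.
  m_4 = 20*3 - 31 = 29, d_4 = (1421 - 29^2)/20 = 580/20 = 29, a_4 = floor((37 + 29)/29) = 2.
  m_5 = 29*2 - 29 = 29, d_5 = (1421 - 29^2)/29 = 580/29 = 20, a_5 = floor((37 + 29)/20) = 3.
  m_6 = 20*3 - 29 = 31, d_6 = (1421 - 31^2)/20 = 460/20 = 23, a_6 = floor((37 + 31)/23) = 2.
  m_7 = 23*2 - 31 = 15, d_7 = (1421 - 15^2)/23 = 1196/23 = 52, a_7 = floor((37 + 15)/52) = 1.
  m_8 = 52*1 - 15 = 37, d_8 = (1421 - 37^2)/52 = 52/52 = 1, a_8 = floor((37 + 37)/1) = 74.
  m_9 = 1*74 - 37 = 37, d_9 = (1421 - 37^2)/1 = 52/1 = 52: (m_9, d_9) = (m_1, d_1) = (37, 52), so from here the quotients repeat a_1, ..., a_8; the period length is 8.
Hence the expansion of sqrt(1421) is a_0 = 37 followed by the repeating block 1, 2, 3, 2, 3, 2, 1, 74 (period 8).

[37; (1, 2, 3, 2, 3, 2, 1, 74)]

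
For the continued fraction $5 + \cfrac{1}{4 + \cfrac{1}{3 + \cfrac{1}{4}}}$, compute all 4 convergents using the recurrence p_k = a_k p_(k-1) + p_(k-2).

Using the convergent recurrence p_i = a_i*p_{i-1} + p_{i-2}, q_i = a_i*q_{i-1} + q_{i-2} with p_{-2}=0, p_{-1}=1, q_{-2}=1, q_{-1}=0:
  i=0: a_0=5, p_0 = 5*1 + 0 = 5, q_0 = 5*0 + 1 = 1.
  i=1: a_1=4, p_1 = 4*5 + 1 = 21, q_1 = 4*1 + 0 = 4.
  i=2: a_2=3, p_2 = 3*21 + 5 = 68, q_2 = 3*4 + 1 = 13.
  i=3: a_3=4, p_3 = 4*68 + 21 = 293, q_3 = 4*13 + 4 = 56.

5/1, 21/4, 68/13, 293/56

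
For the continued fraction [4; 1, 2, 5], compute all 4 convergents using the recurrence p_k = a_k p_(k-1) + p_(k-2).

4/1, 5/1, 14/3, 75/16

Using the convergent recurrence p_i = a_i*p_{i-1} + p_{i-2}, q_i = a_i*q_{i-1} + q_{i-2} with p_{-2}=0, p_{-1}=1, q_{-2}=1, q_{-1}=0:
  i=0: a_0=4, p_0 = 4*1 + 0 = 4, q_0 = 4*0 + 1 = 1.
  i=1: a_1=1, p_1 = 1*4 + 1 = 5, q_1 = 1*1 + 0 = 1.
  i=2: a_2=2, p_2 = 2*5 + 4 = 14, q_2 = 2*1 + 1 = 3.
  i=3: a_3=5, p_3 = 5*14 + 5 = 75, q_3 = 5*3 + 1 = 16.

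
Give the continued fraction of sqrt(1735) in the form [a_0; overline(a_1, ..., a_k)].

Write x_i = (sqrt(1735) + m_i)/d_i with (m_0, d_0) = (0, 1). a_0 = floor(sqrt(1735)) = 41, since 41^2 = 1681 <= 1735 < 1764 = 42^2.
Iterate m_{i+1} = d_i*a_i - m_i, d_{i+1} = (1735 - m_{i+1}^2)/d_i, a_{i+1} = floor((a_0 + m_{i+1})/d_{i+1}):
  m_1 = 1*41 - 0 = 41, d_1 = (1735 - 41^2)/1 = 54/1 = 54, a_1 = floor((41 + 41)/54) = 1.
  m_2 = 54*1 - 41 = 13, d_2 = (1735 - 13^2)/54 = 1566/54 = 29, a_2 = floor((41 + 13)/29) = 1.
  m_3 = 29*1 - 13 = 16, d_3 = (1735 - 16^2)/29 = 1479/29 = 51, a_3 = floor((41 + 16)/51) = 1.
  m_4 = 51*1 - 16 = 35, d_4 = (1735 - 35^2)/51 = 510/51 = 10, a_4 = floor((41 + 35)/10) = 7.
  m_5 = 10*7 - 35 = 35, d_5 = (1735 - 35^2)/10 = 510/10 = 51, a_5 = floor((41 + 35)/51) = 1.
  m_6 = 51*1 - 35 = 16, d_6 = (1735 - 16^2)/51 = 1479/51 = 29, a_6 = floor((41 + 16)/29) = 1.
  m_7 = 29*1 - 16 = 13, d_7 = (1735 - 13^2)/29 = 1566/29 = 54, a_7 = floor((41 + 13)/54) = 1.
  m_8 = 54*1 - 13 = 41, d_8 = (1735 - 41^2)/54 = 54/54 = 1, a_8 = floor((41 + 41)/1) = 82.
  m_9 = 1*82 - 41 = 41, d_9 = (1735 - 41^2)/1 = 54/1 = 54: (m_9, d_9) = (m_1, d_1) = (41, 54), so from here the quotients repeat a_1, ..., a_8; the period length is 8.
Hence the expansion of sqrt(1735) is a_0 = 41 followed by the repeating block 1, 1, 1, 7, 1, 1, 1, 82 (period 8).

[41; overline(1, 1, 1, 7, 1, 1, 1, 82)]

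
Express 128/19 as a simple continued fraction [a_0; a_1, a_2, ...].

Run the Euclidean algorithm on 128 and 19; the successive quotients are the partial quotients a_0, a_1, ... (each step inverts the fractional part left over by the previous one):
  128 = 6*19 + 14, so a_0 = 6.
  19 = 1*14 + 5, so a_1 = 1.
  14 = 2*5 + 4, so a_2 = 2.
  5 = 1*4 + 1, so a_3 = 1.
  4 = 4*1 + 0, so a_4 = 4.
The remainder reaches 0 after 5 divisions, so the expansion has 5 partial quotients, read off in order.

[6; 1, 2, 1, 4]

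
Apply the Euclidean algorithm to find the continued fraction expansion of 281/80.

Run the Euclidean algorithm on 281 and 80; the successive quotients are the partial quotients a_0, a_1, ... (each step inverts the fractional part left over by the previous one):
  281 = 3*80 + 41, so a_0 = 3.
  80 = 1*41 + 39, so a_1 = 1.
  41 = 1*39 + 2, so a_2 = 1.
  39 = 19*2 + 1, so a_3 = 19.
  2 = 2*1 + 0, so a_4 = 2.
The remainder reaches 0 after 5 divisions, so the expansion has 5 partial quotients, read off in order.

[3; 1, 1, 19, 2]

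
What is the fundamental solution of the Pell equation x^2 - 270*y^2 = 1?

(x, y) = (5291, 322)

First expand sqrt(270) as a continued fraction. With x_i = (sqrt(270) + m_i)/d_i and (m_0, d_0) = (0, 1): a_0 = floor(sqrt(270)) = 16, since 16^2 = 256 <= 270 < 289 = 17^2.
Iterate m_{i+1} = d_i*a_i - m_i, d_{i+1} = (270 - m_{i+1}^2)/d_i, a_{i+1} = floor((a_0 + m_{i+1})/d_{i+1}):
  m_1 = 1*16 - 0 = 16, d_1 = (270 - 16^2)/1 = 14/1 = 14, a_1 = floor((16 + 16)/14) = 2.
  m_2 = 14*2 - 16 = 12, d_2 = (270 - 12^2)/14 = 126/14 = 9, a_2 = floor((16 + 12)/9) = 3.
  m_3 = 9*3 - 12 = 15, d_3 = (270 - 15^2)/9 = 45/9 = 5, a_3 = floor((16 + 15)/5) = 6.
  m_4 = 5*6 - 15 = 15, d_4 = (270 - 15^2)/5 = 45/5 = 9, a_4 = floor((16 + 15)/9) = 3.
  m_5 = 9*3 - 15 = 12, d_5 = (270 - 12^2)/9 = 126/9 = 14, a_5 = floor((16 + 12)/14) = 2.
  m_6 = 14*2 - 12 = 16, d_6 = (270 - 16^2)/14 = 14/14 = 1, a_6 = floor((16 + 16)/1) = 32.
  m_7 = 1*32 - 16 = 16, d_7 = (270 - 16^2)/1 = 14/1 = 14: (m_7, d_7) = (m_1, d_1) = (16, 14), so from here the quotients repeat a_1, ..., a_6; the period length is 6.
So sqrt(270) = [16; (2, 3, 6, 3, 2, 32)] with period length k = 6.
k is even, so the fundamental solution of x^2 - 270y^2 = 1 is (p_{k-1}, q_{k-1}) = (p_5, q_5); compute convergents through index 5.
Convergents (p_i = a_i*p_{i-1} + p_{i-2}, q_i = a_i*q_{i-1} + q_{i-2} with p_{-2}=0, p_{-1}=1, q_{-2}=1, q_{-1}=0):
  i=0: a_0=16, p_0 = 16*1 + 0 = 16, q_0 = 16*0 + 1 = 1.
  i=1: a_1=2, p_1 = 2*16 + 1 = 33, q_1 = 2*1 + 0 = 2.
  i=2: a_2=3, p_2 = 3*33 + 16 = 115, q_2 = 3*2 + 1 = 7.
  i=3: a_3=6, p_3 = 6*115 + 33 = 723, q_3 = 6*7 + 2 = 44.
  i=4: a_4=3, p_4 = 3*723 + 115 = 2284, q_4 = 3*44 + 7 = 139.
  i=5: a_5=2, p_5 = 2*2284 + 723 = 5291, q_5 = 2*139 + 44 = 322.
Check: 5291^2 - 270*322^2 = 27994681 - 27994680 = 1, so (x, y) = (5291, 322) solves the equation, and by the theorem it is the least positive solution.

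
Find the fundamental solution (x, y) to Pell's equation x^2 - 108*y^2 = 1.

(x, y) = (1351, 130)

First expand sqrt(108) as a continued fraction. With x_i = (sqrt(108) + m_i)/d_i and (m_0, d_0) = (0, 1): a_0 = floor(sqrt(108)) = 10, since 10^2 = 100 <= 108 < 121 = 11^2.
Iterate m_{i+1} = d_i*a_i - m_i, d_{i+1} = (108 - m_{i+1}^2)/d_i, a_{i+1} = floor((a_0 + m_{i+1})/d_{i+1}):
  m_1 = 1*10 - 0 = 10, d_1 = (108 - 10^2)/1 = 8/1 = 8, a_1 = floor((10 + 10)/8) = 2.
  m_2 = 8*2 - 10 = 6, d_2 = (108 - 6^2)/8 = 72/8 = 9, a_2 = floor((10 + 6)/9) = 1.
  m_3 = 9*1 - 6 = 3, d_3 = (108 - 3^2)/9 = 99/9 = 11, a_3 = floor((10 + 3)/11) = 1.
  m_4 = 11*1 - 3 = 8, d_4 = (108 - 8^2)/11 = 44/11 = 4, a_4 = floor((10 + 8)/4) = 4.
  m_5 = 4*4 - 8 = 8, d_5 = (108 - 8^2)/4 = 44/4 = 11, a_5 = floor((10 + 8)/11) = 1.
  m_6 = 11*1 - 8 = 3, d_6 = (108 - 3^2)/11 = 99/11 = 9, a_6 = floor((10 + 3)/9) = 1.
  m_7 = 9*1 - 3 = 6, d_7 = (108 - 6^2)/9 = 72/9 = 8, a_7 = floor((10 + 6)/8) = 2.
  m_8 = 8*2 - 6 = 10, d_8 = (108 - 10^2)/8 = 8/8 = 1, a_8 = floor((10 + 10)/1) = 20.
  m_9 = 1*20 - 10 = 10, d_9 = (108 - 10^2)/1 = 8/1 = 8: (m_9, d_9) = (m_1, d_1) = (10, 8), so from here the quotients repeat a_1, ..., a_8; the period length is 8.
So sqrt(108) = [10; (2, 1, 1, 4, 1, 1, 2, 20)] with period length k = 8.
k is even, so the fundamental solution of x^2 - 108y^2 = 1 is (p_{k-1}, q_{k-1}) = (p_7, q_7); compute convergents through index 7.
Convergents (p_i = a_i*p_{i-1} + p_{i-2}, q_i = a_i*q_{i-1} + q_{i-2} with p_{-2}=0, p_{-1}=1, q_{-2}=1, q_{-1}=0):
  i=0: a_0=10, p_0 = 10*1 + 0 = 10, q_0 = 10*0 + 1 = 1.
  i=1: a_1=2, p_1 = 2*10 + 1 = 21, q_1 = 2*1 + 0 = 2.
  i=2: a_2=1, p_2 = 1*21 + 10 = 31, q_2 = 1*2 + 1 = 3.
  i=3: a_3=1, p_3 = 1*31 + 21 = 52, q_3 = 1*3 + 2 = 5.
  i=4: a_4=4, p_4 = 4*52 + 31 = 239, q_4 = 4*5 + 3 = 23.
  i=5: a_5=1, p_5 = 1*239 + 52 = 291, q_5 = 1*23 + 5 = 28.
  i=6: a_6=1, p_6 = 1*291 + 239 = 530, q_6 = 1*28 + 23 = 51.
  i=7: a_7=2, p_7 = 2*530 + 291 = 1351, q_7 = 2*51 + 28 = 130.
Check: 1351^2 - 108*130^2 = 1825201 - 1825200 = 1, so (x, y) = (1351, 130) solves the equation, and by the theorem it is the least positive solution.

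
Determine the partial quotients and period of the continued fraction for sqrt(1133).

Write x_i = (sqrt(1133) + m_i)/d_i with (m_0, d_0) = (0, 1). a_0 = floor(sqrt(1133)) = 33, since 33^2 = 1089 <= 1133 < 1156 = 34^2.
Iterate m_{i+1} = d_i*a_i - m_i, d_{i+1} = (1133 - m_{i+1}^2)/d_i, a_{i+1} = floor((a_0 + m_{i+1})/d_{i+1}):
  m_1 = 1*33 - 0 = 33, d_1 = (1133 - 33^2)/1 = 44/1 = 44, a_1 = floor((33 + 33)/44) = 1.
  m_2 = 44*1 - 33 = 11, d_2 = (1133 - 11^2)/44 = 1012/44 = 23, a_2 = floor((33 + 11)/23) = 1.
  m_3 = 23*1 - 11 = 12, d_3 = (1133 - 12^2)/23 = 989/23 = 43, a_3 = floor((33 + 12)/43) = 1.
  m_4 = 43*1 - 12 = 31, d_4 = (1133 - 31^2)/43 = 172/43 = 4, a_4 = floor((33 + 31)/4) = 16.
  m_5 = 4*16 - 31 = 33, d_5 = (1133 - 33^2)/4 = 44/4 = 11, a_5 = floor((33 + 33)/11) = 6.
  m_6 = 11*6 - 33 = 33, d_6 = (1133 - 33^2)/11 = 44/11 = 4, a_6 = floor((33 + 33)/4) = 16.
  m_7 = 4*16 - 33 = 31, d_7 = (1133 - 31^2)/4 = 172/4 = 43, a_7 = floor((33 + 31)/43) = 1.
  m_8 = 43*1 - 31 = 12, d_8 = (1133 - 12^2)/43 = 989/43 = 23, a_8 = floor((33 + 12)/23) = 1.
  m_9 = 23*1 - 12 = 11, d_9 = (1133 - 11^2)/23 = 1012/23 = 44, a_9 = floor((33 + 11)/44) = 1.
  m_10 = 44*1 - 11 = 33, d_10 = (1133 - 33^2)/44 = 44/44 = 1, a_10 = floor((33 + 33)/1) = 66.
  m_11 = 1*66 - 33 = 33, d_11 = (1133 - 33^2)/1 = 44/1 = 44: (m_11, d_11) = (m_1, d_1) = (33, 44), so from here the quotients repeat a_1, ..., a_10; the period length is 10.
Hence the expansion of sqrt(1133) is a_0 = 33 followed by the repeating block 1, 1, 1, 16, 6, 16, 1, 1, 1, 66 (period 10).

[33; (1, 1, 1, 16, 6, 16, 1, 1, 1, 66)]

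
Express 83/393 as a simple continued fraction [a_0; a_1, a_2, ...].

Run the Euclidean algorithm on 83 and 393; the successive quotients are the partial quotients a_0, a_1, ... (each step inverts the fractional part left over by the previous one):
  83 = 0*393 + 83, so a_0 = 0.
  393 = 4*83 + 61, so a_1 = 4.
  83 = 1*61 + 22, so a_2 = 1.
  61 = 2*22 + 17, so a_3 = 2.
  22 = 1*17 + 5, so a_4 = 1.
  17 = 3*5 + 2, so a_5 = 3.
  5 = 2*2 + 1, so a_6 = 2.
  2 = 2*1 + 0, so a_7 = 2.
The remainder reaches 0 after 8 divisions, so the expansion has 8 partial quotients, read off in order.

[0; 4, 1, 2, 1, 3, 2, 2]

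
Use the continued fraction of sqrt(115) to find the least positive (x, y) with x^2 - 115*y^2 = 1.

First expand sqrt(115) as a continued fraction. With x_i = (sqrt(115) + m_i)/d_i and (m_0, d_0) = (0, 1): a_0 = floor(sqrt(115)) = 10, since 10^2 = 100 <= 115 < 121 = 11^2.
Iterate m_{i+1} = d_i*a_i - m_i, d_{i+1} = (115 - m_{i+1}^2)/d_i, a_{i+1} = floor((a_0 + m_{i+1})/d_{i+1}):
  m_1 = 1*10 - 0 = 10, d_1 = (115 - 10^2)/1 = 15/1 = 15, a_1 = floor((10 + 10)/15) = 1.
  m_2 = 15*1 - 10 = 5, d_2 = (115 - 5^2)/15 = 90/15 = 6, a_2 = floor((10 + 5)/6) = 2.
  m_3 = 6*2 - 5 = 7, d_3 = (115 - 7^2)/6 = 66/6 = 11, a_3 = floor((10 + 7)/11) = 1.
  m_4 = 11*1 - 7 = 4, d_4 = (115 - 4^2)/11 = 99/11 = 9, a_4 = floor((10 + 4)/9) = 1.
  m_5 = 9*1 - 4 = 5, d_5 = (115 - 5^2)/9 = 90/9 = 10, a_5 = floor((10 + 5)/10) = 1.
  m_6 = 10*1 - 5 = 5, d_6 = (115 - 5^2)/10 = 90/10 = 9, a_6 = floor((10 + 5)/9) = 1.
  m_7 = 9*1 - 5 = 4, d_7 = (115 - 4^2)/9 = 99/9 = 11, a_7 = floor((10 + 4)/11) = 1.
  m_8 = 11*1 - 4 = 7, d_8 = (115 - 7^2)/11 = 66/11 = 6, a_8 = floor((10 + 7)/6) = 2.
  m_9 = 6*2 - 7 = 5, d_9 = (115 - 5^2)/6 = 90/6 = 15, a_9 = floor((10 + 5)/15) = 1.
  m_10 = 15*1 - 5 = 10, d_10 = (115 - 10^2)/15 = 15/15 = 1, a_10 = floor((10 + 10)/1) = 20.
  m_11 = 1*20 - 10 = 10, d_11 = (115 - 10^2)/1 = 15/1 = 15: (m_11, d_11) = (m_1, d_1) = (10, 15), so from here the quotients repeat a_1, ..., a_10; the period length is 10.
So sqrt(115) = [10; (1, 2, 1, 1, 1, 1, 1, 2, 1, 20)] with period length k = 10.
k is even, so the fundamental solution of x^2 - 115y^2 = 1 is (p_{k-1}, q_{k-1}) = (p_9, q_9); compute convergents through index 9.
Convergents (p_i = a_i*p_{i-1} + p_{i-2}, q_i = a_i*q_{i-1} + q_{i-2} with p_{-2}=0, p_{-1}=1, q_{-2}=1, q_{-1}=0):
  i=0: a_0=10, p_0 = 10*1 + 0 = 10, q_0 = 10*0 + 1 = 1.
  i=1: a_1=1, p_1 = 1*10 + 1 = 11, q_1 = 1*1 + 0 = 1.
  i=2: a_2=2, p_2 = 2*11 + 10 = 32, q_2 = 2*1 + 1 = 3.
  i=3: a_3=1, p_3 = 1*32 + 11 = 43, q_3 = 1*3 + 1 = 4.
  i=4: a_4=1, p_4 = 1*43 + 32 = 75, q_4 = 1*4 + 3 = 7.
  i=5: a_5=1, p_5 = 1*75 + 43 = 118, q_5 = 1*7 + 4 = 11.
  i=6: a_6=1, p_6 = 1*118 + 75 = 193, q_6 = 1*11 + 7 = 18.
  i=7: a_7=1, p_7 = 1*193 + 118 = 311, q_7 = 1*18 + 11 = 29.
  i=8: a_8=2, p_8 = 2*311 + 193 = 815, q_8 = 2*29 + 18 = 76.
  i=9: a_9=1, p_9 = 1*815 + 311 = 1126, q_9 = 1*76 + 29 = 105.
Check: 1126^2 - 115*105^2 = 1267876 - 1267875 = 1, so (x, y) = (1126, 105) solves the equation, and by the theorem it is the least positive solution.

(x, y) = (1126, 105)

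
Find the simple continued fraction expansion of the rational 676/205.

Run the Euclidean algorithm on 676 and 205; the successive quotients are the partial quotients a_0, a_1, ... (each step inverts the fractional part left over by the previous one):
  676 = 3*205 + 61, so a_0 = 3.
  205 = 3*61 + 22, so a_1 = 3.
  61 = 2*22 + 17, so a_2 = 2.
  22 = 1*17 + 5, so a_3 = 1.
  17 = 3*5 + 2, so a_4 = 3.
  5 = 2*2 + 1, so a_5 = 2.
  2 = 2*1 + 0, so a_6 = 2.
The remainder reaches 0 after 7 divisions, so the expansion has 7 partial quotients, read off in order.

[3; 3, 2, 1, 3, 2, 2]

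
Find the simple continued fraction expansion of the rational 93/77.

Run the Euclidean algorithm on 93 and 77; the successive quotients are the partial quotients a_0, a_1, ... (each step inverts the fractional part left over by the previous one):
  93 = 1*77 + 16, so a_0 = 1.
  77 = 4*16 + 13, so a_1 = 4.
  16 = 1*13 + 3, so a_2 = 1.
  13 = 4*3 + 1, so a_3 = 4.
  3 = 3*1 + 0, so a_4 = 3.
The remainder reaches 0 after 5 divisions, so the expansion has 5 partial quotients, read off in order.

[1; 4, 1, 4, 3]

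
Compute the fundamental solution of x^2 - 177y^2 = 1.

First expand sqrt(177) as a continued fraction. With x_i = (sqrt(177) + m_i)/d_i and (m_0, d_0) = (0, 1): a_0 = floor(sqrt(177)) = 13, since 13^2 = 169 <= 177 < 196 = 14^2.
Iterate m_{i+1} = d_i*a_i - m_i, d_{i+1} = (177 - m_{i+1}^2)/d_i, a_{i+1} = floor((a_0 + m_{i+1})/d_{i+1}):
  m_1 = 1*13 - 0 = 13, d_1 = (177 - 13^2)/1 = 8/1 = 8, a_1 = floor((13 + 13)/8) = 3.
  m_2 = 8*3 - 13 = 11, d_2 = (177 - 11^2)/8 = 56/8 = 7, a_2 = floor((13 + 11)/7) = 3.
  m_3 = 7*3 - 11 = 10, d_3 = (177 - 10^2)/7 = 77/7 = 11, a_3 = floor((13 + 10)/11) = 2.
  m_4 = 11*2 - 10 = 12, d_4 = (177 - 12^2)/11 = 33/11 = 3, a_4 = floor((13 + 12)/3) = 8.
  m_5 = 3*8 - 12 = 12, d_5 = (177 - 12^2)/3 = 33/3 = 11, a_5 = floor((13 + 12)/11) = 2.
  m_6 = 11*2 - 12 = 10, d_6 = (177 - 10^2)/11 = 77/11 = 7, a_6 = floor((13 + 10)/7) = 3.
  m_7 = 7*3 - 10 = 11, d_7 = (177 - 11^2)/7 = 56/7 = 8, a_7 = floor((13 + 11)/8) = 3.
  m_8 = 8*3 - 11 = 13, d_8 = (177 - 13^2)/8 = 8/8 = 1, a_8 = floor((13 + 13)/1) = 26.
  m_9 = 1*26 - 13 = 13, d_9 = (177 - 13^2)/1 = 8/1 = 8: (m_9, d_9) = (m_1, d_1) = (13, 8), so from here the quotients repeat a_1, ..., a_8; the period length is 8.
So sqrt(177) = [13; (3, 3, 2, 8, 2, 3, 3, 26)] with period length k = 8.
k is even, so the fundamental solution of x^2 - 177y^2 = 1 is (p_{k-1}, q_{k-1}) = (p_7, q_7); compute convergents through index 7.
Convergents (p_i = a_i*p_{i-1} + p_{i-2}, q_i = a_i*q_{i-1} + q_{i-2} with p_{-2}=0, p_{-1}=1, q_{-2}=1, q_{-1}=0):
  i=0: a_0=13, p_0 = 13*1 + 0 = 13, q_0 = 13*0 + 1 = 1.
  i=1: a_1=3, p_1 = 3*13 + 1 = 40, q_1 = 3*1 + 0 = 3.
  i=2: a_2=3, p_2 = 3*40 + 13 = 133, q_2 = 3*3 + 1 = 10.
  i=3: a_3=2, p_3 = 2*133 + 40 = 306, q_3 = 2*10 + 3 = 23.
  i=4: a_4=8, p_4 = 8*306 + 133 = 2581, q_4 = 8*23 + 10 = 194.
  i=5: a_5=2, p_5 = 2*2581 + 306 = 5468, q_5 = 2*194 + 23 = 411.
  i=6: a_6=3, p_6 = 3*5468 + 2581 = 18985, q_6 = 3*411 + 194 = 1427.
  i=7: a_7=3, p_7 = 3*18985 + 5468 = 62423, q_7 = 3*1427 + 411 = 4692.
Check: 62423^2 - 177*4692^2 = 3896630929 - 3896630928 = 1, so (x, y) = (62423, 4692) solves the equation, and by the theorem it is the least positive solution.

(x, y) = (62423, 4692)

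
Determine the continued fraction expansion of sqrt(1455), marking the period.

Write x_i = (sqrt(1455) + m_i)/d_i with (m_0, d_0) = (0, 1). a_0 = floor(sqrt(1455)) = 38, since 38^2 = 1444 <= 1455 < 1521 = 39^2.
Iterate m_{i+1} = d_i*a_i - m_i, d_{i+1} = (1455 - m_{i+1}^2)/d_i, a_{i+1} = floor((a_0 + m_{i+1})/d_{i+1}):
  m_1 = 1*38 - 0 = 38, d_1 = (1455 - 38^2)/1 = 11/1 = 11, a_1 = floor((38 + 38)/11) = 6.
  m_2 = 11*6 - 38 = 28, d_2 = (1455 - 28^2)/11 = 671/11 = 61, a_2 = floor((38 + 28)/61) = 1.
  m_3 = 61*1 - 28 = 33, d_3 = (1455 - 33^2)/61 = 366/61 = 6, a_3 = floor((38 + 33)/6) = 11.
  m_4 = 6*11 - 33 = 33, d_4 = (1455 - 33^2)/6 = 366/6 = 61, a_4 = floor((38 + 33)/61) = 1.
  m_5 = 61*1 - 33 = 28, d_5 = (1455 - 28^2)/61 = 671/61 = 11, a_5 = floor((38 + 28)/11) = 6.
  m_6 = 11*6 - 28 = 38, d_6 = (1455 - 38^2)/11 = 11/11 = 1, a_6 = floor((38 + 38)/1) = 76.
  m_7 = 1*76 - 38 = 38, d_7 = (1455 - 38^2)/1 = 11/1 = 11: (m_7, d_7) = (m_1, d_1) = (38, 11), so from here the quotients repeat a_1, ..., a_6; the period length is 6.
Hence the expansion of sqrt(1455) is a_0 = 38 followed by the repeating block 6, 1, 11, 1, 6, 76 (period 6).

[38; (6, 1, 11, 1, 6, 76)]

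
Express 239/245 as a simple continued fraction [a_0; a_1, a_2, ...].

[0; 1, 39, 1, 5]

Run the Euclidean algorithm on 239 and 245; the successive quotients are the partial quotients a_0, a_1, ... (each step inverts the fractional part left over by the previous one):
  239 = 0*245 + 239, so a_0 = 0.
  245 = 1*239 + 6, so a_1 = 1.
  239 = 39*6 + 5, so a_2 = 39.
  6 = 1*5 + 1, so a_3 = 1.
  5 = 5*1 + 0, so a_4 = 5.
The remainder reaches 0 after 5 divisions, so the expansion has 5 partial quotients, read off in order.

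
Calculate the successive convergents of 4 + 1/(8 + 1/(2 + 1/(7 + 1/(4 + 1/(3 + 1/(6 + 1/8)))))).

4/1, 33/8, 70/17, 523/127, 2162/525, 7009/1702, 44216/10737, 360737/87598

Using the convergent recurrence p_i = a_i*p_{i-1} + p_{i-2}, q_i = a_i*q_{i-1} + q_{i-2} with p_{-2}=0, p_{-1}=1, q_{-2}=1, q_{-1}=0:
  i=0: a_0=4, p_0 = 4*1 + 0 = 4, q_0 = 4*0 + 1 = 1.
  i=1: a_1=8, p_1 = 8*4 + 1 = 33, q_1 = 8*1 + 0 = 8.
  i=2: a_2=2, p_2 = 2*33 + 4 = 70, q_2 = 2*8 + 1 = 17.
  i=3: a_3=7, p_3 = 7*70 + 33 = 523, q_3 = 7*17 + 8 = 127.
  i=4: a_4=4, p_4 = 4*523 + 70 = 2162, q_4 = 4*127 + 17 = 525.
  i=5: a_5=3, p_5 = 3*2162 + 523 = 7009, q_5 = 3*525 + 127 = 1702.
  i=6: a_6=6, p_6 = 6*7009 + 2162 = 44216, q_6 = 6*1702 + 525 = 10737.
  i=7: a_7=8, p_7 = 8*44216 + 7009 = 360737, q_7 = 8*10737 + 1702 = 87598.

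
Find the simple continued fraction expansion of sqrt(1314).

[36; (4, 72)]

Write x_i = (sqrt(1314) + m_i)/d_i with (m_0, d_0) = (0, 1). a_0 = floor(sqrt(1314)) = 36, since 36^2 = 1296 <= 1314 < 1369 = 37^2.
Iterate m_{i+1} = d_i*a_i - m_i, d_{i+1} = (1314 - m_{i+1}^2)/d_i, a_{i+1} = floor((a_0 + m_{i+1})/d_{i+1}):
  m_1 = 1*36 - 0 = 36, d_1 = (1314 - 36^2)/1 = 18/1 = 18, a_1 = floor((36 + 36)/18) = 4.
  m_2 = 18*4 - 36 = 36, d_2 = (1314 - 36^2)/18 = 18/18 = 1, a_2 = floor((36 + 36)/1) = 72.
  m_3 = 1*72 - 36 = 36, d_3 = (1314 - 36^2)/1 = 18/1 = 18: (m_3, d_3) = (m_1, d_1) = (36, 18), so from here the quotients repeat a_1, a_2; the period length is 2.
Hence the expansion of sqrt(1314) is a_0 = 36 followed by the repeating block 4, 72 (period 2).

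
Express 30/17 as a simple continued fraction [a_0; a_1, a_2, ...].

Run the Euclidean algorithm on 30 and 17; the successive quotients are the partial quotients a_0, a_1, ... (each step inverts the fractional part left over by the previous one):
  30 = 1*17 + 13, so a_0 = 1.
  17 = 1*13 + 4, so a_1 = 1.
  13 = 3*4 + 1, so a_2 = 3.
  4 = 4*1 + 0, so a_3 = 4.
The remainder reaches 0 after 4 divisions, so the expansion has 4 partial quotients, read off in order.

[1; 1, 3, 4]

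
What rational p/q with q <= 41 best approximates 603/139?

Expand x = 603/139 as a continued fraction with the Euclidean algorithm:
  603 = 4*139 + 47, so a_0 = 4.
  139 = 2*47 + 45, so a_1 = 2.
  47 = 1*45 + 2, so a_2 = 1.
  45 = 22*2 + 1, so a_3 = 22.
  2 = 2*1 + 0, so a_4 = 2.
so x = [4; 2, 1, 22, 2].
Convergents (p_i = a_i*p_{i-1} + p_{i-2}, q_i = a_i*q_{i-1} + q_{i-2} with p_{-2}=0, p_{-1}=1, q_{-2}=1, q_{-1}=0), until the denominator exceeds 41:
  i=0: a_0=4, p_0 = 4*1 + 0 = 4, q_0 = 4*0 + 1 = 1.
  i=1: a_1=2, p_1 = 2*4 + 1 = 9, q_1 = 2*1 + 0 = 2.
  i=2: a_2=1, p_2 = 1*9 + 4 = 13, q_2 = 1*2 + 1 = 3.
  i=3: a_3=22, p_3 = 22*13 + 9 = 295, q_3 = 22*3 + 2 = 68.
q_3 = 68 > 41, so the last convergent with denominator <= 41 is p_2/q_2 = 13/3.
The closest fraction with denominator <= 41 is either p_2/q_2 or the intermediate fraction (k*p_2 + p_1)/(k*q_2 + q_1) with the largest k >= 1 whose denominator stays <= 41; these approach x as k grows, and every other convergent or intermediate fraction in range is farther away.
Largest k: floor((41 - q_1)/q_2) = floor((41 - 2)/3) = 13.
That gives (13*13 + 9)/(13*3 + 2) = 178/41.
Compare the errors: |x - 13/3| = |603*3 - 13*139|/(139*3) = 2/417, and |x - 178/41| = |603*41 - 178*139|/(139*41) = 19/5699.
Cross-multiplying, 19*417 = 7923 < 11398 = 2*5699, so 19/5699 is smaller: the intermediate fraction 178/41 is closer to x than 13/3.

178/41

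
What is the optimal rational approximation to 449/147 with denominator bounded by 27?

55/18

Expand x = 449/147 as a continued fraction with the Euclidean algorithm:
  449 = 3*147 + 8, so a_0 = 3.
  147 = 18*8 + 3, so a_1 = 18.
  8 = 2*3 + 2, so a_2 = 2.
  3 = 1*2 + 1, so a_3 = 1.
  2 = 2*1 + 0, so a_4 = 2.
so x = [3; 18, 2, 1, 2].
Convergents (p_i = a_i*p_{i-1} + p_{i-2}, q_i = a_i*q_{i-1} + q_{i-2} with p_{-2}=0, p_{-1}=1, q_{-2}=1, q_{-1}=0), until the denominator exceeds 27:
  i=0: a_0=3, p_0 = 3*1 + 0 = 3, q_0 = 3*0 + 1 = 1.
  i=1: a_1=18, p_1 = 18*3 + 1 = 55, q_1 = 18*1 + 0 = 18.
  i=2: a_2=2, p_2 = 2*55 + 3 = 113, q_2 = 2*18 + 1 = 37.
q_2 = 37 > 27, so the last convergent with denominator <= 27 is p_1/q_1 = 55/18.
The closest fraction with denominator <= 27 is either p_1/q_1 or the intermediate fraction (k*p_1 + p_0)/(k*q_1 + q_0) with the largest k >= 1 whose denominator stays <= 27; these approach x as k grows, and every other convergent or intermediate fraction in range is farther away.
Largest k: floor((27 - q_0)/q_1) = floor((27 - 1)/18) = 1.
That gives (1*55 + 3)/(1*18 + 1) = 58/19.
Compare the errors: |x - 55/18| = |449*18 - 55*147|/(147*18) = 3/2646, and |x - 58/19| = |449*19 - 58*147|/(147*19) = 5/2793.
Cross-multiplying, 3*2793 = 8379 < 13230 = 5*2646, so 3/2646 is smaller: the convergent 55/18 is closer to x than 58/19.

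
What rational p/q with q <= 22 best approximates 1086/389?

53/19

Expand x = 1086/389 as a continued fraction with the Euclidean algorithm:
  1086 = 2*389 + 308, so a_0 = 2.
  389 = 1*308 + 81, so a_1 = 1.
  308 = 3*81 + 65, so a_2 = 3.
  81 = 1*65 + 16, so a_3 = 1.
  65 = 4*16 + 1, so a_4 = 4.
  16 = 16*1 + 0, so a_5 = 16.
so x = [2; 1, 3, 1, 4, 16].
Convergents (p_i = a_i*p_{i-1} + p_{i-2}, q_i = a_i*q_{i-1} + q_{i-2} with p_{-2}=0, p_{-1}=1, q_{-2}=1, q_{-1}=0), until the denominator exceeds 22:
  i=0: a_0=2, p_0 = 2*1 + 0 = 2, q_0 = 2*0 + 1 = 1.
  i=1: a_1=1, p_1 = 1*2 + 1 = 3, q_1 = 1*1 + 0 = 1.
  i=2: a_2=3, p_2 = 3*3 + 2 = 11, q_2 = 3*1 + 1 = 4.
  i=3: a_3=1, p_3 = 1*11 + 3 = 14, q_3 = 1*4 + 1 = 5.
  i=4: a_4=4, p_4 = 4*14 + 11 = 67, q_4 = 4*5 + 4 = 24.
q_4 = 24 > 22, so the last convergent with denominator <= 22 is p_3/q_3 = 14/5.
The closest fraction with denominator <= 22 is either p_3/q_3 or the intermediate fraction (k*p_3 + p_2)/(k*q_3 + q_2) with the largest k >= 1 whose denominator stays <= 22; these approach x as k grows, and every other convergent or intermediate fraction in range is farther away.
Largest k: floor((22 - q_2)/q_3) = floor((22 - 4)/5) = 3.
That gives (3*14 + 11)/(3*5 + 4) = 53/19.
Compare the errors: |x - 14/5| = |1086*5 - 14*389|/(389*5) = 16/1945, and |x - 53/19| = |1086*19 - 53*389|/(389*19) = 17/7391.
Cross-multiplying, 17*1945 = 33065 < 118256 = 16*7391, so 17/7391 is smaller: the intermediate fraction 53/19 is closer to x than 14/5.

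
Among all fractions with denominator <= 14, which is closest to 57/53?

Expand x = 57/53 as a continued fraction with the Euclidean algorithm:
  57 = 1*53 + 4, so a_0 = 1.
  53 = 13*4 + 1, so a_1 = 13.
  4 = 4*1 + 0, so a_2 = 4.
so x = [1; 13, 4].
Convergents (p_i = a_i*p_{i-1} + p_{i-2}, q_i = a_i*q_{i-1} + q_{i-2} with p_{-2}=0, p_{-1}=1, q_{-2}=1, q_{-1}=0), until the denominator exceeds 14:
  i=0: a_0=1, p_0 = 1*1 + 0 = 1, q_0 = 1*0 + 1 = 1.
  i=1: a_1=13, p_1 = 13*1 + 1 = 14, q_1 = 13*1 + 0 = 13.
  i=2: a_2=4, p_2 = 4*14 + 1 = 57, q_2 = 4*13 + 1 = 53.
q_2 = 53 > 14, so the last convergent with denominator <= 14 is p_1/q_1 = 14/13.
The closest fraction with denominator <= 14 is either p_1/q_1 or the intermediate fraction (k*p_1 + p_0)/(k*q_1 + q_0) with the largest k >= 1 whose denominator stays <= 14; these approach x as k grows, and every other convergent or intermediate fraction in range is farther away.
Largest k: floor((14 - q_0)/q_1) = floor((14 - 1)/13) = 1.
That gives (1*14 + 1)/(1*13 + 1) = 15/14.
Compare the errors: |x - 14/13| = |57*13 - 14*53|/(53*13) = 1/689, and |x - 15/14| = |57*14 - 15*53|/(53*14) = 3/742.
Cross-multiplying, 1*742 = 742 < 2067 = 3*689, so 1/689 is smaller: the convergent 14/13 is closer to x than 15/14.

14/13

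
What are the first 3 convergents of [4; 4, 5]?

4/1, 17/4, 89/21

Using the convergent recurrence p_i = a_i*p_{i-1} + p_{i-2}, q_i = a_i*q_{i-1} + q_{i-2} with p_{-2}=0, p_{-1}=1, q_{-2}=1, q_{-1}=0:
  i=0: a_0=4, p_0 = 4*1 + 0 = 4, q_0 = 4*0 + 1 = 1.
  i=1: a_1=4, p_1 = 4*4 + 1 = 17, q_1 = 4*1 + 0 = 4.
  i=2: a_2=5, p_2 = 5*17 + 4 = 89, q_2 = 5*4 + 1 = 21.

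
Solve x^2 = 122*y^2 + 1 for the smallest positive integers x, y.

(x, y) = (243, 22)

First expand sqrt(122) as a continued fraction. With x_i = (sqrt(122) + m_i)/d_i and (m_0, d_0) = (0, 1): a_0 = floor(sqrt(122)) = 11, since 11^2 = 121 <= 122 < 144 = 12^2.
Iterate m_{i+1} = d_i*a_i - m_i, d_{i+1} = (122 - m_{i+1}^2)/d_i, a_{i+1} = floor((a_0 + m_{i+1})/d_{i+1}):
  m_1 = 1*11 - 0 = 11, d_1 = (122 - 11^2)/1 = 1/1 = 1, a_1 = floor((11 + 11)/1) = 22.
  m_2 = 1*22 - 11 = 11, d_2 = (122 - 11^2)/1 = 1/1 = 1: (m_2, d_2) = (m_1, d_1) = (11, 1), so from here the quotient a_1 repeats; the period length is 1.
So sqrt(122) = [11; (22)] with period length k = 1.
k is odd, so (p_{k-1}, q_{k-1}) only solves x^2 - 122y^2 = -1 and the fundamental solution of x^2 - 122y^2 = 1 is (p_{2k-1}, q_{2k-1}) = (p_1, q_1); compute convergents through index 1, running through the period twice.
Convergents (p_i = a_i*p_{i-1} + p_{i-2}, q_i = a_i*q_{i-1} + q_{i-2} with p_{-2}=0, p_{-1}=1, q_{-2}=1, q_{-1}=0):
  i=0: a_0=11, p_0 = 11*1 + 0 = 11, q_0 = 11*0 + 1 = 1.
  i=1: a_1=22, p_1 = 22*11 + 1 = 243, q_1 = 22*1 + 0 = 22.
Indeed p_0^2 - 122*q_0^2 = 121 - 122 = -1, not +1.
Check: 243^2 - 122*22^2 = 59049 - 59048 = 1, so (x, y) = (243, 22) solves the equation, and by the theorem it is the least positive solution.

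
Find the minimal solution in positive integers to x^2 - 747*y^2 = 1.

(x, y) = (82, 3)

First expand sqrt(747) as a continued fraction. With x_i = (sqrt(747) + m_i)/d_i and (m_0, d_0) = (0, 1): a_0 = floor(sqrt(747)) = 27, since 27^2 = 729 <= 747 < 784 = 28^2.
Iterate m_{i+1} = d_i*a_i - m_i, d_{i+1} = (747 - m_{i+1}^2)/d_i, a_{i+1} = floor((a_0 + m_{i+1})/d_{i+1}):
  m_1 = 1*27 - 0 = 27, d_1 = (747 - 27^2)/1 = 18/1 = 18, a_1 = floor((27 + 27)/18) = 3.
  m_2 = 18*3 - 27 = 27, d_2 = (747 - 27^2)/18 = 18/18 = 1, a_2 = floor((27 + 27)/1) = 54.
  m_3 = 1*54 - 27 = 27, d_3 = (747 - 27^2)/1 = 18/1 = 18: (m_3, d_3) = (m_1, d_1) = (27, 18), so from here the quotients repeat a_1, a_2; the period length is 2.
So sqrt(747) = [27; (3, 54)] with period length k = 2.
k is even, so the fundamental solution of x^2 - 747y^2 = 1 is (p_{k-1}, q_{k-1}) = (p_1, q_1); compute convergents through index 1.
Convergents (p_i = a_i*p_{i-1} + p_{i-2}, q_i = a_i*q_{i-1} + q_{i-2} with p_{-2}=0, p_{-1}=1, q_{-2}=1, q_{-1}=0):
  i=0: a_0=27, p_0 = 27*1 + 0 = 27, q_0 = 27*0 + 1 = 1.
  i=1: a_1=3, p_1 = 3*27 + 1 = 82, q_1 = 3*1 + 0 = 3.
Check: 82^2 - 747*3^2 = 6724 - 6723 = 1, so (x, y) = (82, 3) solves the equation, and by the theorem it is the least positive solution.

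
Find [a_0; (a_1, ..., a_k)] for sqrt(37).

[6; (12)]

Write x_i = (sqrt(37) + m_i)/d_i with (m_0, d_0) = (0, 1). a_0 = floor(sqrt(37)) = 6, since 6^2 = 36 <= 37 < 49 = 7^2.
Iterate m_{i+1} = d_i*a_i - m_i, d_{i+1} = (37 - m_{i+1}^2)/d_i, a_{i+1} = floor((a_0 + m_{i+1})/d_{i+1}):
  m_1 = 1*6 - 0 = 6, d_1 = (37 - 6^2)/1 = 1/1 = 1, a_1 = floor((6 + 6)/1) = 12.
  m_2 = 1*12 - 6 = 6, d_2 = (37 - 6^2)/1 = 1/1 = 1: (m_2, d_2) = (m_1, d_1) = (6, 1), so from here the quotient a_1 repeats; the period length is 1.
Hence the expansion of sqrt(37) is a_0 = 6 followed by the repeating block 12 (period 1).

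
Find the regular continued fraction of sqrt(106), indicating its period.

[10; (3, 2, 1, 1, 1, 1, 2, 3, 20)]

Write x_i = (sqrt(106) + m_i)/d_i with (m_0, d_0) = (0, 1). a_0 = floor(sqrt(106)) = 10, since 10^2 = 100 <= 106 < 121 = 11^2.
Iterate m_{i+1} = d_i*a_i - m_i, d_{i+1} = (106 - m_{i+1}^2)/d_i, a_{i+1} = floor((a_0 + m_{i+1})/d_{i+1}):
  m_1 = 1*10 - 0 = 10, d_1 = (106 - 10^2)/1 = 6/1 = 6, a_1 = floor((10 + 10)/6) = 3.
  m_2 = 6*3 - 10 = 8, d_2 = (106 - 8^2)/6 = 42/6 = 7, a_2 = floor((10 + 8)/7) = 2.
  m_3 = 7*2 - 8 = 6, d_3 = (106 - 6^2)/7 = 70/7 = 10, a_3 = floor((10 + 6)/10) = 1.
  m_4 = 10*1 - 6 = 4, d_4 = (106 - 4^2)/10 = 90/10 = 9, a_4 = floor((10 + 4)/9) = 1.
  m_5 = 9*1 - 4 = 5, d_5 = (106 - 5^2)/9 = 81/9 = 9, a_5 = floor((10 + 5)/9) = 1.
  m_6 = 9*1 - 5 = 4, d_6 = (106 - 4^2)/9 = 90/9 = 10, a_6 = floor((10 + 4)/10) = 1.
  m_7 = 10*1 - 4 = 6, d_7 = (106 - 6^2)/10 = 70/10 = 7, a_7 = floor((10 + 6)/7) = 2.
  m_8 = 7*2 - 6 = 8, d_8 = (106 - 8^2)/7 = 42/7 = 6, a_8 = floor((10 + 8)/6) = 3.
  m_9 = 6*3 - 8 = 10, d_9 = (106 - 10^2)/6 = 6/6 = 1, a_9 = floor((10 + 10)/1) = 20.
  m_10 = 1*20 - 10 = 10, d_10 = (106 - 10^2)/1 = 6/1 = 6: (m_10, d_10) = (m_1, d_1) = (10, 6), so from here the quotients repeat a_1, ..., a_9; the period length is 9.
Hence the expansion of sqrt(106) is a_0 = 10 followed by the repeating block 3, 2, 1, 1, 1, 1, 2, 3, 20 (period 9).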